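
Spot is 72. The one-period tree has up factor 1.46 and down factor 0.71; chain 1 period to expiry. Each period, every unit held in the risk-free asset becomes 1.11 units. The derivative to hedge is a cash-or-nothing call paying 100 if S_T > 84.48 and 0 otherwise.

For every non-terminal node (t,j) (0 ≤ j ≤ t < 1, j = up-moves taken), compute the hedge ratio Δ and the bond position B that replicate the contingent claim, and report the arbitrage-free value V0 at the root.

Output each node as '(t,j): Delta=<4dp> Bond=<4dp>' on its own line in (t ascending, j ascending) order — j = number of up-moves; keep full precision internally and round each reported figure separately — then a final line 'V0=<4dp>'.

Risk-neutral probability p* = (R−d)/(u−d) = (1.11−0.71)/(1.46−0.71) = 0.5333.
Payoff layer (t=1): V(1,0)=0.0000, V(1,1)=100.0000
Node (0,0) S=72.0000: V=(p*·100.0000+(1−p*)·0.0000)/1.11=48.0480; Δ=(100.0000−0.0000)/(105.1200−51.1200)=1.8519; B=V−Δ·S=-85.2853
Self-financing check: at every node Δ·S+B equals the discounted successor values.

(0,0): Delta=1.8519 Bond=-85.2853
V0=48.0480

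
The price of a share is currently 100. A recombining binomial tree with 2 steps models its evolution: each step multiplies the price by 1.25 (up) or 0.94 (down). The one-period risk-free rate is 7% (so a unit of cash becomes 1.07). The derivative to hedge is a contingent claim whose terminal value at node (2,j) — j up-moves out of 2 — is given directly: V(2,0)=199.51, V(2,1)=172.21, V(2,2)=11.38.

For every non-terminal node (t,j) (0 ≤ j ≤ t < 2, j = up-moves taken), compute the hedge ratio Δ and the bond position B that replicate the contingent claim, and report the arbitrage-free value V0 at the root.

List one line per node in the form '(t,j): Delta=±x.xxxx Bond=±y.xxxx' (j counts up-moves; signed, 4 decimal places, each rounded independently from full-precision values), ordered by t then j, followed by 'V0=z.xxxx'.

(0,0): Delta=-2.5112 Bond=384.8703
(1,0): Delta=-0.9369 Bond=263.8230
(1,1): Delta=-4.1505 Bond=616.7178
V0=133.7504

The replicating-portfolio and risk-neutral prices coincide; use p* = (1.07−0.94)/(1.25−0.94) = 0.4194 for the latter.
Terminal payoffs: V(2,0)=199.5100, V(2,1)=172.2100, V(2,2)=11.3800
  t=1,j=0: stock 94.0000 → up 117.5000 (V=172.2100), down 88.3600 (V=199.5100). Price 175.7585; hedge Δ=-0.9369, bond B=263.8230.
  t=1,j=1: stock 125.0000 → up 156.2500 (V=11.3800), down 117.5000 (V=172.2100). Price 97.9114; hedge Δ=-4.1505, bond B=616.7178.
  t=0,j=0: stock 100.0000 → up 125.0000 (V=97.9114), down 94.0000 (V=175.7585). Price 133.7504; hedge Δ=-2.5112, bond B=384.8703.
Check: Δ(0,0)·S0 + B(0,0) = 133.7504 = V0.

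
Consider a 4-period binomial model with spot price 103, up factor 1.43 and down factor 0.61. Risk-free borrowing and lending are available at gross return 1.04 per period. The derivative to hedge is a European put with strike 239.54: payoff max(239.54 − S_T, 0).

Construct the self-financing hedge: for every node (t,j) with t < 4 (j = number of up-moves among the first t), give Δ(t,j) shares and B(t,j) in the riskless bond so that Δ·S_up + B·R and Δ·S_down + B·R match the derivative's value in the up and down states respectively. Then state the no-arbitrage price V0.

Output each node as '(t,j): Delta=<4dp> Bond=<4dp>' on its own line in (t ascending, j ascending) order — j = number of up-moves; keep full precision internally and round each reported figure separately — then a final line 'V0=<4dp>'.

The replicating-portfolio and risk-neutral prices coincide; use p* = (1.04−0.61)/(1.43−0.61) = 0.5244 for the latter.
At expiry t=4: V(4,0)=225.2788, V(4,1)=206.1080, V(4,2)=161.1665, V(4,3)=55.8121, V(4,4)=0.0000
Node (3,0) S=23.3790: V=(p*·206.1080+(1−p*)·225.2788)/1.04=206.9479; Δ=(206.1080−225.2788)/(33.4320−14.2612)=-1.0000; B=V−Δ·S=230.3269
Node (3,1) S=54.8066: V=(p*·161.1665+(1−p*)·206.1080)/1.04=175.5203; Δ=(161.1665−206.1080)/(78.3735−33.4320)=-1.0000; B=V−Δ·S=230.3269
Node (3,2) S=128.4811: V=(p*·55.8121+(1−p*)·161.1665)/1.04=101.8459; Δ=(55.8121−161.1665)/(183.7279−78.3735)=-1.0000; B=V−Δ·S=230.3269
Node (3,3) S=301.1933: V=(p*·0.0000+(1−p*)·55.8121)/1.04=25.5238; Δ=(0.0000−55.8121)/(430.7064−183.7279)=-0.2260; B=V−Δ·S=93.5873
Node (2,0) S=38.3263: V=(p*·175.5203+(1−p*)·206.9479)/1.04=183.1419; Δ=(175.5203−206.9479)/(54.8066−23.3790)=-1.0000; B=V−Δ·S=221.4682
Node (2,1) S=89.8469: V=(p*·101.8459+(1−p*)·175.5203)/1.04=131.6213; Δ=(101.8459−175.5203)/(128.4811−54.8066)=-1.0000; B=V−Δ·S=221.4682
Node (2,2) S=210.6247: V=(p*·25.5238+(1−p*)·101.8459)/1.04=59.4455; Δ=(25.5238−101.8459)/(301.1933−128.4811)=-0.4419; B=V−Δ·S=152.5212
Node (1,0) S=62.8300: V=(p*·131.6213+(1−p*)·183.1419)/1.04=150.1202; Δ=(131.6213−183.1419)/(89.8469−38.3263)=-1.0000; B=V−Δ·S=212.9502
Node (1,1) S=147.2900: V=(p*·59.4455+(1−p*)·131.6213)/1.04=90.1664; Δ=(59.4455−131.6213)/(210.6247−89.8469)=-0.5976; B=V−Δ·S=178.1856
Node (0,0) S=103.0000: V=(p*·90.1664+(1−p*)·150.1202)/1.04=114.1163; Δ=(90.1664−150.1202)/(147.2900−62.8300)=-0.7098; B=V−Δ·S=187.2308
The time-0 hedge costs 114.1163, which is the no-arbitrage price.

(0,0): Delta=-0.7098 Bond=187.2308
(1,0): Delta=-1.0000 Bond=212.9502
(1,1): Delta=-0.5976 Bond=178.1856
(2,0): Delta=-1.0000 Bond=221.4682
(2,1): Delta=-1.0000 Bond=221.4682
(2,2): Delta=-0.4419 Bond=152.5212
(3,0): Delta=-1.0000 Bond=230.3269
(3,1): Delta=-1.0000 Bond=230.3269
(3,2): Delta=-1.0000 Bond=230.3269
(3,3): Delta=-0.2260 Bond=93.5873
V0=114.1163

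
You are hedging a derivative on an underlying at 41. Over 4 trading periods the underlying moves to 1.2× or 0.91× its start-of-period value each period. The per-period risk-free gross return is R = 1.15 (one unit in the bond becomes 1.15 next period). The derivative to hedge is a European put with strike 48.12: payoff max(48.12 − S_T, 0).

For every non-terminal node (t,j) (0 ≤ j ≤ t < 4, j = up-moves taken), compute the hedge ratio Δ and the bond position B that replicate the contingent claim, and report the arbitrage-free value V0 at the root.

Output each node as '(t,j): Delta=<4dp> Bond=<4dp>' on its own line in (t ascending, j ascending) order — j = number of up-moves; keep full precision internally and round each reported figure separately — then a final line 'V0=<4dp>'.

Since d<R<u, set p* = (R−d)/(u−d) = 0.8276; price each node as the discounted p*-expectation of its children.
At expiry t=4: V(4,0)=20.0043, V(4,1)=11.0443, V(4,2)=0.0000, V(4,3)=0.0000, V(4,4)=0.0000
  t=3,j=0: stock 30.8964 → up 37.0757 (V=11.0443), down 28.1157 (V=20.0043). Price 10.9471; hedge Δ=-1.0000, bond B=41.8435.
  t=3,j=1: stock 40.7425 → up 48.8910 (V=0.0000), down 37.0757 (V=11.0443). Price 1.6558; hedge Δ=-0.9347, bond B=39.7396.
  t=3,j=2: stock 53.7264 → up 64.4717 (V=0.0000), down 48.8910 (V=0.0000). Price 0.0000; hedge Δ=0.0000, bond B=0.0000.
  t=3,j=3: stock 70.8480 → up 85.0176 (V=0.0000), down 64.4717 (V=0.0000). Price 0.0000; hedge Δ=0.0000, bond B=0.0000.
  t=2,j=0: stock 33.9521 → up 40.7425 (V=1.6558), down 30.8964 (V=10.9471). Price 2.8328; hedge Δ=-0.9436, bond B=34.8716.
  t=2,j=1: stock 44.7720 → up 53.7264 (V=0.0000), down 40.7425 (V=1.6558). Price 0.2482; hedge Δ=-0.1275, bond B=5.9580.
  t=2,j=2: stock 59.0400 → up 70.8480 (V=0.0000), down 53.7264 (V=0.0000). Price 0.0000; hedge Δ=0.0000, bond B=0.0000.
  t=1,j=0: stock 37.3100 → up 44.7720 (V=0.2482), down 33.9521 (V=2.8328). Price 0.6034; hedge Δ=-0.2389, bond B=9.5157.
  t=1,j=1: stock 49.2000 → up 59.0400 (V=0.0000), down 44.7720 (V=0.2482). Price 0.0372; hedge Δ=-0.0174, bond B=0.8932.
  t=0,j=0: stock 41.0000 → up 49.2000 (V=0.0372), down 37.3100 (V=0.6034). Price 0.1172; hedge Δ=-0.0476, bond B=2.0695.
Self-financing check: at every node Δ·S+B equals the discounted successor values.

(0,0): Delta=-0.0476 Bond=2.0695
(1,0): Delta=-0.2389 Bond=9.5157
(1,1): Delta=-0.0174 Bond=0.8932
(2,0): Delta=-0.9436 Bond=34.8716
(2,1): Delta=-0.1275 Bond=5.9580
(2,2): Delta=0.0000 Bond=0.0000
(3,0): Delta=-1.0000 Bond=41.8435
(3,1): Delta=-0.9347 Bond=39.7396
(3,2): Delta=0.0000 Bond=0.0000
(3,3): Delta=0.0000 Bond=0.0000
V0=0.1172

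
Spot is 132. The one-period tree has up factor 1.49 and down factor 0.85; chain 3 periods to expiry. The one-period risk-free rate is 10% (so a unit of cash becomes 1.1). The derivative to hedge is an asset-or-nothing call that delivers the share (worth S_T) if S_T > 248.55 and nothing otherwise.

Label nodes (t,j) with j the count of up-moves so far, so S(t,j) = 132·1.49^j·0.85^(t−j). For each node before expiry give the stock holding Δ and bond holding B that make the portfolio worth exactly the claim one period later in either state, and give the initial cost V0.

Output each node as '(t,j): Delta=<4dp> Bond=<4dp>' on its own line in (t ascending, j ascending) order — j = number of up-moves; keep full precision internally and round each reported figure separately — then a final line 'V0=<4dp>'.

(0,0): Delta=1.4401 Bond=-118.3317
(1,0): Delta=1.2319 Bond=-106.8019
(1,1): Delta=1.6254 Bond=-166.6110
(2,0): Delta=0.0000 Bond=0.0000
(2,1): Delta=2.3281 Bond=-300.7542
(2,2): Delta=1.0000 Bond=0.0000
V0=71.7591

The replicating-portfolio and risk-neutral prices coincide; use p* = (1.1−0.85)/(1.49−0.85) = 0.3906 for the latter.
At expiry t=3: V(3,0)=0.0000, V(3,1)=0.0000, V(3,2)=249.0952, V(3,3)=436.6493
  t=2,j=0: stock 95.3700 → up 142.1013 (V=0.0000), down 81.0645 (V=0.0000). Price 0.0000; hedge Δ=0.0000, bond B=0.0000.
  t=2,j=1: stock 167.1780 → up 249.0952 (V=249.0952), down 142.1013 (V=0.0000). Price 88.4571; hedge Δ=2.3281, bond B=-300.7542.
  t=2,j=2: stock 293.0532 → up 436.6493 (V=436.6493), down 249.0952 (V=249.0952). Price 293.0532; hedge Δ=1.0000, bond B=0.0000.
  t=1,j=0: stock 112.2000 → up 167.1780 (V=88.4571), down 95.3700 (V=0.0000). Price 31.4123; hedge Δ=1.2319, bond B=-106.8019.
  t=1,j=1: stock 196.6800 → up 293.0532 (V=293.0532), down 167.1780 (V=88.4571). Price 153.0704; hedge Δ=1.6254, bond B=-166.6110.
  t=0,j=0: stock 132.0000 → up 196.6800 (V=153.0704), down 112.2000 (V=31.4123). Price 71.7591; hedge Δ=1.4401, bond B=-118.3317.
Self-financing check: at every node Δ·S+B equals the discounted successor values.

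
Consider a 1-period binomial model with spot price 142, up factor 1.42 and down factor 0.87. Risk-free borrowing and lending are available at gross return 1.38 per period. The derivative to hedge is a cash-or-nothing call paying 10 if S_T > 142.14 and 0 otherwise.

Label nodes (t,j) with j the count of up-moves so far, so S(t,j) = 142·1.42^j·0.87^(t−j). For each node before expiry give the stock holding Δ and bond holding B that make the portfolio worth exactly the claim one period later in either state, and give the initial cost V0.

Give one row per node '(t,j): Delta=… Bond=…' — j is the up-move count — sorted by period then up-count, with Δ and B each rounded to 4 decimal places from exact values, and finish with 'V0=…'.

(0,0): Delta=0.1280 Bond=-11.4625
V0=6.7194

No-arbitrage ⇒ martingale measure with p* = (R−d)/(u−d) = 0.9273.
Payoff layer (t=1): V(1,0)=0.0000, V(1,1)=10.0000
Node (0,0) S=142.0000: V=(p*·10.0000+(1−p*)·0.0000)/1.38=6.7194; Δ=(10.0000−0.0000)/(201.6400−123.5400)=0.1280; B=V−Δ·S=-11.4625
Each (Δ,B) replicates both successor values, so the strategy is self-financing and V0 is arbitrage-free.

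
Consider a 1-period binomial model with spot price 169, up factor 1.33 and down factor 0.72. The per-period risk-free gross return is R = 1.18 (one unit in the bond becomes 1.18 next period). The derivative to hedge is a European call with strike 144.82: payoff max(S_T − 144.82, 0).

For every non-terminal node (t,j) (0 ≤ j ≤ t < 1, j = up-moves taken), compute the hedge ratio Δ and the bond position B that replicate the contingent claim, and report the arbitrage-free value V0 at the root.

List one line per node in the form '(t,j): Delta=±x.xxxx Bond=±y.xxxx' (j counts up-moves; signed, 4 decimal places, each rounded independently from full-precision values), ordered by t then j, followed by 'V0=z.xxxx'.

(0,0): Delta=0.7755 Bond=-79.9722
V0=51.0934

Under the risk-neutral measure, an up-move has probability p* = (R−d)/(u−d) = 0.7541 and values discount at R = 1.18.
At expiry t=1: V(1,0)=0.0000, V(1,1)=79.9500
Node (0,0) S=169.0000: V=(p*·79.9500+(1−p*)·0.0000)/1.18=51.0934; Δ=(79.9500−0.0000)/(224.7700−121.6800)=0.7755; B=V−Δ·S=-79.9722
Self-financing check: at every node Δ·S+B equals the discounted successor values.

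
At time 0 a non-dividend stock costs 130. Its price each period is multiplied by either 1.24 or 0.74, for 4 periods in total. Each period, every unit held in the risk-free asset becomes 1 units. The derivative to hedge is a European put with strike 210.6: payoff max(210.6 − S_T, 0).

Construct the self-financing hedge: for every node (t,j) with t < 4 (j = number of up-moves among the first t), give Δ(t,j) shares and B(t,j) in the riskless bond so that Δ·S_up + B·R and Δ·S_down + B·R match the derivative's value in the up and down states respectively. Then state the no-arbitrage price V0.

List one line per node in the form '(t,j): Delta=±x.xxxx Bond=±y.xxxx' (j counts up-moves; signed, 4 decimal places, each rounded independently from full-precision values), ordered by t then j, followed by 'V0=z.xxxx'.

(0,0): Delta=-0.7907 Bond=190.4668
(1,0): Delta=-1.0000 Bond=210.6000
(1,1): Delta=-0.6754 Bond=171.8823
(2,0): Delta=-1.0000 Bond=210.6000
(2,1): Delta=-1.0000 Bond=210.6000
(2,2): Delta=-0.4966 Bond=136.1429
(3,0): Delta=-1.0000 Bond=210.6000
(3,1): Delta=-1.0000 Bond=210.6000
(3,2): Delta=-1.0000 Bond=210.6000
(3,3): Delta=-0.2193 Bond=67.4133
V0=87.6738

No-arbitrage ⇒ martingale measure with p* = (R−d)/(u−d) = 0.5200.
At expiry t=4: V(4,0)=171.6175, V(4,1)=145.2779, V(4,2)=101.1413, V(4,3)=27.1828, V(4,4)=0.0000
Node (3,0) S=52.6791: V=(p*·145.2779+(1−p*)·171.6175)/1=157.9209; Δ=(145.2779−171.6175)/(65.3221−38.9825)=-1.0000; B=V−Δ·S=210.6000
Node (3,1) S=88.2731: V=(p*·101.1413+(1−p*)·145.2779)/1=122.3269; Δ=(101.1413−145.2779)/(109.4587−65.3221)=-1.0000; B=V−Δ·S=210.6000
Node (3,2) S=147.9171: V=(p*·27.1828+(1−p*)·101.1413)/1=62.6829; Δ=(27.1828−101.1413)/(183.4172−109.4587)=-1.0000; B=V−Δ·S=210.6000
Node (3,3) S=247.8611: V=(p*·0.0000+(1−p*)·27.1828)/1=13.0477; Δ=(0.0000−27.1828)/(307.3478−183.4172)=-0.2193; B=V−Δ·S=67.4133
Node (2,0) S=71.1880: V=(p*·122.3269+(1−p*)·157.9209)/1=139.4120; Δ=(122.3269−157.9209)/(88.2731−52.6791)=-1.0000; B=V−Δ·S=210.6000
Node (2,1) S=119.2880: V=(p*·62.6829+(1−p*)·122.3269)/1=91.3120; Δ=(62.6829−122.3269)/(147.9171−88.2731)=-1.0000; B=V−Δ·S=210.6000
Node (2,2) S=199.8880: V=(p*·13.0477+(1−p*)·62.6829)/1=36.8726; Δ=(13.0477−62.6829)/(247.8611−147.9171)=-0.4966; B=V−Δ·S=136.1429
Node (1,0) S=96.2000: V=(p*·91.3120+(1−p*)·139.4120)/1=114.4000; Δ=(91.3120−139.4120)/(119.2880−71.1880)=-1.0000; B=V−Δ·S=210.6000
Node (1,1) S=161.2000: V=(p*·36.8726+(1−p*)·91.3120)/1=63.0035; Δ=(36.8726−91.3120)/(199.8880−119.2880)=-0.6754; B=V−Δ·S=171.8823
Node (0,0) S=130.0000: V=(p*·63.0035+(1−p*)·114.4000)/1=87.6738; Δ=(63.0035−114.4000)/(161.2000−96.2000)=-0.7907; B=V−Δ·S=190.4668
The time-0 hedge costs 87.6738, which is the no-arbitrage price.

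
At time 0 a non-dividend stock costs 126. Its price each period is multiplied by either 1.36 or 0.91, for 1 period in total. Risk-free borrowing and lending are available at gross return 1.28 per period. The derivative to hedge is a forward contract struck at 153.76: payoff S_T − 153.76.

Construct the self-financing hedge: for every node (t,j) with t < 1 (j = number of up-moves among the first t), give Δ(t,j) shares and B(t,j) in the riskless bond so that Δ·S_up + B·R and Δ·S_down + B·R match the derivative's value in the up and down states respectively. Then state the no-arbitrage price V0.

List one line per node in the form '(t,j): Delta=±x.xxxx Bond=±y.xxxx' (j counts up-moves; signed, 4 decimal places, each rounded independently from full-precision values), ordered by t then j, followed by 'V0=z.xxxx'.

(0,0): Delta=1.0000 Bond=-120.1250
V0=5.8750

Risk-neutral probability p* = (R−d)/(u−d) = (1.28−0.91)/(1.36−0.91) = 0.8222.
Terminal values V(1,·): V(1,0)=-39.1000, V(1,1)=17.6000
(0,0): S=126.0000. Δ = (V_up−V_dn)/(S_up−S_dn) = (17.6000−-39.1000)/(171.3600−114.6600) = 1.0000. V = [p*·17.6000 + (1−p*)·-39.1000]/1.28 = 5.8750. B = V − Δ·S = -120.1250.
Each (Δ,B) replicates both successor values, so the strategy is self-financing and V0 is arbitrage-free.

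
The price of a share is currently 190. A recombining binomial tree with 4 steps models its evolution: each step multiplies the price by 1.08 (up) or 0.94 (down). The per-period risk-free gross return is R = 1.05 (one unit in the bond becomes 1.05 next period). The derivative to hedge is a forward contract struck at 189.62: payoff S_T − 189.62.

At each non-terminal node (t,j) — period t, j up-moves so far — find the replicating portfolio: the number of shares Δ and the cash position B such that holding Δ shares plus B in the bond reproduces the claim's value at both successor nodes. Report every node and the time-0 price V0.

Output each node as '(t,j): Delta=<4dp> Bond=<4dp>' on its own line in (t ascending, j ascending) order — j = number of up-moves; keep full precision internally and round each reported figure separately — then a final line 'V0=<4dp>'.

No-arbitrage ⇒ martingale measure with p* = (R−d)/(u−d) = 0.7857.
Terminal payoffs: V(4,0)=-41.2777, V(4,1)=-19.1842, V(4,2)=6.1999, V(4,3)=35.3646, V(4,4)=68.8729
Node (3,0) S=157.8110: V=(p*·-19.1842+(1−p*)·-41.2777)/1.05=-22.7795; Δ=(-19.1842−-41.2777)/(170.4358−148.3423)=1.0000; B=V−Δ·S=-180.5905
Node (3,1) S=181.3147: V=(p*·6.1999+(1−p*)·-19.1842)/1.05=0.7242; Δ=(6.1999−-19.1842)/(195.8199−170.4358)=1.0000; B=V−Δ·S=-180.5905
Node (3,2) S=208.3190: V=(p*·35.3646+(1−p*)·6.1999)/1.05=27.7286; Δ=(35.3646−6.1999)/(224.9846−195.8199)=1.0000; B=V−Δ·S=-180.5905
Node (3,3) S=239.3453: V=(p*·68.8729+(1−p*)·35.3646)/1.05=58.7548; Δ=(68.8729−35.3646)/(258.4929−224.9846)=1.0000; B=V−Δ·S=-180.5905
Node (2,0) S=167.8840: V=(p*·0.7242+(1−p*)·-22.7795)/1.05=-4.1069; Δ=(0.7242−-22.7795)/(181.3147−157.8110)=1.0000; B=V−Δ·S=-171.9909
Node (2,1) S=192.8880: V=(p*·27.7286+(1−p*)·0.7242)/1.05=20.8971; Δ=(27.7286−0.7242)/(208.3190−181.3147)=1.0000; B=V−Δ·S=-171.9909
Node (2,2) S=221.6160: V=(p*·58.7548+(1−p*)·27.7286)/1.05=49.6251; Δ=(58.7548−27.7286)/(239.3453−208.3190)=1.0000; B=V−Δ·S=-171.9909
Node (1,0) S=178.6000: V=(p*·20.8971+(1−p*)·-4.1069)/1.05=14.7991; Δ=(20.8971−-4.1069)/(192.8880−167.8840)=1.0000; B=V−Δ·S=-163.8009
Node (1,1) S=205.2000: V=(p*·49.6251+(1−p*)·20.8971)/1.05=41.3991; Δ=(49.6251−20.8971)/(221.6160−192.8880)=1.0000; B=V−Δ·S=-163.8009
Node (0,0) S=190.0000: V=(p*·41.3991+(1−p*)·14.7991)/1.05=33.9992; Δ=(41.3991−14.7991)/(205.2000−178.6000)=1.0000; B=V−Δ·S=-156.0008
Self-financing check: at every node Δ·S+B equals the discounted successor values.

(0,0): Delta=1.0000 Bond=-156.0008
(1,0): Delta=1.0000 Bond=-163.8009
(1,1): Delta=1.0000 Bond=-163.8009
(2,0): Delta=1.0000 Bond=-171.9909
(2,1): Delta=1.0000 Bond=-171.9909
(2,2): Delta=1.0000 Bond=-171.9909
(3,0): Delta=1.0000 Bond=-180.5905
(3,1): Delta=1.0000 Bond=-180.5905
(3,2): Delta=1.0000 Bond=-180.5905
(3,3): Delta=1.0000 Bond=-180.5905
V0=33.9992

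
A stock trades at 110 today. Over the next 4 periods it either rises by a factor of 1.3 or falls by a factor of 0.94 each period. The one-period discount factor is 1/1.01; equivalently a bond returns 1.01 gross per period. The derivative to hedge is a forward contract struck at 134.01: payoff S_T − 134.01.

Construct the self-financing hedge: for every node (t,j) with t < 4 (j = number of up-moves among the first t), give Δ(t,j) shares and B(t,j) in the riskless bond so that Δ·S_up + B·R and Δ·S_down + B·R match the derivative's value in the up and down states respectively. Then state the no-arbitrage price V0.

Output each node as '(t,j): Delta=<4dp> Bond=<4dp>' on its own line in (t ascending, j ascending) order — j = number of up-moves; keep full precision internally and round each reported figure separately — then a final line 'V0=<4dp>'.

Since d<R<u, set p* = (R−d)/(u−d) = 0.1944; price each node as the discounted p*-expectation of its children.
Terminal values V(4,·): V(4,0)=-48.1276, V(4,1)=-15.2365, V(4,2)=30.2512, V(4,3)=93.1598, V(4,4)=180.1610
  t=3,j=0: stock 91.3642 → up 118.7735 (V=-15.2365), down 85.8824 (V=-48.1276). Price -41.3189; hedge Δ=1.0000, bond B=-132.6832.
  t=3,j=1: stock 126.3548 → up 164.2612 (V=30.2512), down 118.7735 (V=-15.2365). Price -6.3284; hedge Δ=1.0000, bond B=-132.6832.
  t=3,j=2: stock 174.7460 → up 227.1698 (V=93.1598), down 164.2612 (V=30.2512). Price 42.0628; hedge Δ=1.0000, bond B=-132.6832.
  t=3,j=3: stock 241.6700 → up 314.1710 (V=180.1610), down 227.1698 (V=93.1598). Price 108.9868; hedge Δ=1.0000, bond B=-132.6832.
  t=2,j=0: stock 97.1960 → up 126.3548 (V=-6.3284), down 91.3642 (V=-41.3189). Price -34.1735; hedge Δ=1.0000, bond B=-131.3695.
  t=2,j=1: stock 134.4200 → up 174.7460 (V=42.0628), down 126.3548 (V=-6.3284). Price 3.0505; hedge Δ=1.0000, bond B=-131.3695.
  t=2,j=2: stock 185.9000 → up 241.6700 (V=108.9868), down 174.7460 (V=42.0628). Price 54.5305; hedge Δ=1.0000, bond B=-131.3695.
  t=1,j=0: stock 103.4000 → up 134.4200 (V=3.0505), down 97.1960 (V=-34.1735). Price -26.6688; hedge Δ=1.0000, bond B=-130.0688.
  t=1,j=1: stock 143.0000 → up 185.9000 (V=54.5305), down 134.4200 (V=3.0505). Price 12.9312; hedge Δ=1.0000, bond B=-130.0688.
  t=0,j=0: stock 110.0000 → up 143.0000 (V=12.9312), down 103.4000 (V=-26.6688). Price -18.7810; hedge Δ=1.0000, bond B=-128.7810.
Root portfolio cost Δ·110+B reproduces V0=-18.7810.

(0,0): Delta=1.0000 Bond=-128.7810
(1,0): Delta=1.0000 Bond=-130.0688
(1,1): Delta=1.0000 Bond=-130.0688
(2,0): Delta=1.0000 Bond=-131.3695
(2,1): Delta=1.0000 Bond=-131.3695
(2,2): Delta=1.0000 Bond=-131.3695
(3,0): Delta=1.0000 Bond=-132.6832
(3,1): Delta=1.0000 Bond=-132.6832
(3,2): Delta=1.0000 Bond=-132.6832
(3,3): Delta=1.0000 Bond=-132.6832
V0=-18.7810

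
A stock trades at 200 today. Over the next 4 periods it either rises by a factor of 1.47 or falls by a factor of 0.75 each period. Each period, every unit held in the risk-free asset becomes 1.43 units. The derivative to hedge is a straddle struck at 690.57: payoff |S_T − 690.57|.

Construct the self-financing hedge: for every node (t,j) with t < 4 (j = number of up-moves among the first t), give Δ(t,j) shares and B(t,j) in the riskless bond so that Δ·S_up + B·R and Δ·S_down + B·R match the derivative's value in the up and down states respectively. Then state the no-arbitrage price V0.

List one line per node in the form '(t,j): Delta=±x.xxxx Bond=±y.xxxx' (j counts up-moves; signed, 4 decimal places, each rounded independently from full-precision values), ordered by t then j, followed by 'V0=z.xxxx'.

(0,0): Delta=-0.0264 Bond=63.0185
(1,0): Delta=-1.0000 Bond=236.1563
(1,1): Delta=0.0028 Bond=81.5258
(2,0): Delta=-1.0000 Bond=337.7036
(2,1): Delta=-1.0000 Bond=337.7036
(2,2): Delta=0.0329 Bond=103.5748
(3,0): Delta=-1.0000 Bond=482.9161
(3,1): Delta=-1.0000 Bond=482.9161
(3,2): Delta=-1.0000 Bond=482.9161
(3,3): Delta=0.0639 Bond=128.4176
V0=57.7384

No-arbitrage ⇒ martingale measure with p* = (R−d)/(u−d) = 0.9444.
At expiry t=4: V(4,0)=627.2888, V(4,1)=566.5388, V(4,2)=447.4688, V(4,3)=214.0915, V(4,4)=243.3278
  t=3,j=0: stock 84.3750 → up 124.0312 (V=566.5388), down 63.2812 (V=627.2888). Price 398.5411; hedge Δ=-1.0000, bond B=482.9161.
  t=3,j=1: stock 165.3750 → up 243.1012 (V=447.4688), down 124.0312 (V=566.5388). Price 317.5411; hedge Δ=-1.0000, bond B=482.9161.
  t=3,j=2: stock 324.1350 → up 476.4784 (V=214.0915), down 243.1012 (V=447.4688). Price 158.7811; hedge Δ=-1.0000, bond B=482.9161.
  t=3,j=3: stock 635.3046 → up 933.8978 (V=243.3278), down 476.4785 (V=214.0915). Price 169.0234; hedge Δ=0.0639, bond B=128.4176.
  t=2,j=0: stock 112.5000 → up 165.3750 (V=317.5411), down 84.3750 (V=398.5411). Price 225.2036; hedge Δ=-1.0000, bond B=337.7036.
  t=2,j=1: stock 220.5000 → up 324.1350 (V=158.7811), down 165.3750 (V=317.5411). Price 117.2036; hedge Δ=-1.0000, bond B=337.7036.
  t=2,j=2: stock 432.1800 → up 635.3046 (V=169.0234), down 324.1350 (V=158.7811). Price 117.8003; hedge Δ=0.0329, bond B=103.5748.
  t=1,j=0: stock 150.0000 → up 220.5000 (V=117.2036), down 112.5000 (V=225.2036). Price 86.1563; hedge Δ=-1.0000, bond B=236.1563.
  t=1,j=1: stock 294.0000 → up 432.1800 (V=117.8003), down 220.5000 (V=117.2036). Price 82.3546; hedge Δ=0.0028, bond B=81.5258.
  t=0,j=0: stock 200.0000 → up 294.0000 (V=82.3546), down 150.0000 (V=86.1563). Price 57.7384; hedge Δ=-0.0264, bond B=63.0185.
Check: Δ(0,0)·S0 + B(0,0) = 57.7384 = V0.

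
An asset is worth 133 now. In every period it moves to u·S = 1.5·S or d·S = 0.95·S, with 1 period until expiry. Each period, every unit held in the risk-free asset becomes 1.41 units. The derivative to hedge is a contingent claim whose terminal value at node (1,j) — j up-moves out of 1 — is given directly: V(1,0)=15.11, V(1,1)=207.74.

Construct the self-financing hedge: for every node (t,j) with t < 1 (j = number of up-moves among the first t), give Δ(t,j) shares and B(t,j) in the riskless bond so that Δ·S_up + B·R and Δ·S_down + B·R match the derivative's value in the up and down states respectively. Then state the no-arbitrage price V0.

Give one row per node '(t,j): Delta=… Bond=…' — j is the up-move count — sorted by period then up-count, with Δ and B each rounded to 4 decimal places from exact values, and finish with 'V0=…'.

No-arbitrage ⇒ martingale measure with p* = (R−d)/(u−d) = 0.8364.
Terminal values V(1,·): V(1,0)=15.1100, V(1,1)=207.7400
(0,0): S=133.0000. Δ = (V_up−V_dn)/(S_up−S_dn) = (207.7400−15.1100)/(199.5000−126.3500) = 2.6334. V = [p*·207.7400 + (1−p*)·15.1100]/1.41 = 124.9778. B = V − Δ·S = -225.2585.
The time-0 hedge costs 124.9778, which is the no-arbitrage price.

(0,0): Delta=2.6334 Bond=-225.2585
V0=124.9778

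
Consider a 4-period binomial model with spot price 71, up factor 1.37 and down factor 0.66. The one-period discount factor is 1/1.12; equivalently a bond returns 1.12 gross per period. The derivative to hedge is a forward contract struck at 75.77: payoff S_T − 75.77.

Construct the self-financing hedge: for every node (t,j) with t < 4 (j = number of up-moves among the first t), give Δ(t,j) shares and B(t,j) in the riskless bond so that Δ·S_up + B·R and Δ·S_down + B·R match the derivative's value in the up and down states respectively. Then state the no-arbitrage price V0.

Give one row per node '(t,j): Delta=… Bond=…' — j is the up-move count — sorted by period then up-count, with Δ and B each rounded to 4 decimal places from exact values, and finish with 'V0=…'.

(0,0): Delta=1.0000 Bond=-48.1532
(1,0): Delta=1.0000 Bond=-53.9316
(1,1): Delta=1.0000 Bond=-53.9316
(2,0): Delta=1.0000 Bond=-60.4034
(2,1): Delta=1.0000 Bond=-60.4034
(2,2): Delta=1.0000 Bond=-60.4034
(3,0): Delta=1.0000 Bond=-67.6518
(3,1): Delta=1.0000 Bond=-67.6518
(3,2): Delta=1.0000 Bond=-67.6518
(3,3): Delta=1.0000 Bond=-67.6518
V0=22.8468

The replicating-portfolio and risk-neutral prices coincide; use p* = (1.12−0.66)/(1.37−0.66) = 0.6479 for the latter.
At expiry t=4: V(4,0)=-62.2979, V(4,1)=-47.8053, V(4,2)=-17.7220, V(4,3)=44.7236, V(4,4)=174.3455
(3,0): S=20.4122. Δ = (V_up−V_dn)/(S_up−S_dn) = (-47.8053−-62.2979)/(27.9647−13.4721) = 1.0000. V = [p*·-47.8053 + (1−p*)·-62.2979]/1.12 = -47.2396. B = V − Δ·S = -67.6518.
(3,1): S=42.3708. Δ = (V_up−V_dn)/(S_up−S_dn) = (-17.7220−-47.8053)/(58.0480−27.9647) = 1.0000. V = [p*·-17.7220 + (1−p*)·-47.8053]/1.12 = -25.2810. B = V − Δ·S = -67.6518.
(3,2): S=87.9515. Δ = (V_up−V_dn)/(S_up−S_dn) = (44.7236−-17.7220)/(120.4936−58.0480) = 1.0000. V = [p*·44.7236 + (1−p*)·-17.7220]/1.12 = 20.2997. B = V − Δ·S = -67.6518.
(3,3): S=182.5661. Δ = (V_up−V_dn)/(S_up−S_dn) = (174.3455−44.7236)/(250.1155−120.4936) = 1.0000. V = [p*·174.3455 + (1−p*)·44.7236]/1.12 = 114.9143. B = V − Δ·S = -67.6518.
(2,0): S=30.9276. Δ = (V_up−V_dn)/(S_up−S_dn) = (-25.2810−-47.2396)/(42.3708−20.4122) = 1.0000. V = [p*·-25.2810 + (1−p*)·-47.2396]/1.12 = -29.4758. B = V − Δ·S = -60.4034.
(2,1): S=64.1982. Δ = (V_up−V_dn)/(S_up−S_dn) = (20.2997−-25.2810)/(87.9515−42.3708) = 1.0000. V = [p*·20.2997 + (1−p*)·-25.2810]/1.12 = 3.7948. B = V − Δ·S = -60.4034.
(2,2): S=133.2599. Δ = (V_up−V_dn)/(S_up−S_dn) = (114.9143−20.2997)/(182.5661−87.9515) = 1.0000. V = [p*·114.9143 + (1−p*)·20.2997]/1.12 = 72.8565. B = V − Δ·S = -60.4034.
(1,0): S=46.8600. Δ = (V_up−V_dn)/(S_up−S_dn) = (3.7948−-29.4758)/(64.1982−30.9276) = 1.0000. V = [p*·3.7948 + (1−p*)·-29.4758]/1.12 = -7.0716. B = V − Δ·S = -53.9316.
(1,1): S=97.2700. Δ = (V_up−V_dn)/(S_up−S_dn) = (72.8565−3.7948)/(133.2599−64.1982) = 1.0000. V = [p*·72.8565 + (1−p*)·3.7948]/1.12 = 43.3384. B = V − Δ·S = -53.9316.
(0,0): S=71.0000. Δ = (V_up−V_dn)/(S_up−S_dn) = (43.3384−-7.0716)/(97.2700−46.8600) = 1.0000. V = [p*·43.3384 + (1−p*)·-7.0716]/1.12 = 22.8468. B = V − Δ·S = -48.1532.
Each (Δ,B) replicates both successor values, so the strategy is self-financing and V0 is arbitrage-free.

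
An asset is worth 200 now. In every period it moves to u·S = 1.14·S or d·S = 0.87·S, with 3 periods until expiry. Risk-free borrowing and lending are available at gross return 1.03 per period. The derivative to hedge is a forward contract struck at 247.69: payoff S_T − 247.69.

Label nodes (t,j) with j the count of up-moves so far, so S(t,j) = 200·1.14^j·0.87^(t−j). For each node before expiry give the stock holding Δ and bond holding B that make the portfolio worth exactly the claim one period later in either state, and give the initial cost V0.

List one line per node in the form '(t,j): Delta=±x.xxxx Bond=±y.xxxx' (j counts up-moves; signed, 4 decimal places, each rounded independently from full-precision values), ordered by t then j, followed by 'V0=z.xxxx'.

Risk-neutral probability p* = (R−d)/(u−d) = (1.03−0.87)/(1.14−0.87) = 0.5926.
Terminal values V(3,·): V(3,0)=-115.9894, V(3,1)=-75.1168, V(3,2)=-21.5596, V(3,3)=48.6188
Node (2,0) S=151.3800: V=(p*·-75.1168+(1−p*)·-115.9894)/1.03=-89.0957; Δ=(-75.1168−-115.9894)/(172.5732−131.7006)=1.0000; B=V−Δ·S=-240.4757
Node (2,1) S=198.3600: V=(p*·-21.5596+(1−p*)·-75.1168)/1.03=-42.1157; Δ=(-21.5596−-75.1168)/(226.1304−172.5732)=1.0000; B=V−Δ·S=-240.4757
Node (2,2) S=259.9200: V=(p*·48.6188+(1−p*)·-21.5596)/1.03=19.4443; Δ=(48.6188−-21.5596)/(296.3088−226.1304)=1.0000; B=V−Δ·S=-240.4757
Node (1,0) S=174.0000: V=(p*·-42.1157+(1−p*)·-89.0957)/1.03=-59.4716; Δ=(-42.1157−-89.0957)/(198.3600−151.3800)=1.0000; B=V−Δ·S=-233.4716
Node (1,1) S=228.0000: V=(p*·19.4443+(1−p*)·-42.1157)/1.03=-5.4716; Δ=(19.4443−-42.1157)/(259.9200−198.3600)=1.0000; B=V−Δ·S=-233.4716
Node (0,0) S=200.0000: V=(p*·-5.4716+(1−p*)·-59.4716)/1.03=-26.6714; Δ=(-5.4716−-59.4716)/(228.0000−174.0000)=1.0000; B=V−Δ·S=-226.6714
The time-0 hedge costs -26.6714, which is the no-arbitrage price.

(0,0): Delta=1.0000 Bond=-226.6714
(1,0): Delta=1.0000 Bond=-233.4716
(1,1): Delta=1.0000 Bond=-233.4716
(2,0): Delta=1.0000 Bond=-240.4757
(2,1): Delta=1.0000 Bond=-240.4757
(2,2): Delta=1.0000 Bond=-240.4757
V0=-26.6714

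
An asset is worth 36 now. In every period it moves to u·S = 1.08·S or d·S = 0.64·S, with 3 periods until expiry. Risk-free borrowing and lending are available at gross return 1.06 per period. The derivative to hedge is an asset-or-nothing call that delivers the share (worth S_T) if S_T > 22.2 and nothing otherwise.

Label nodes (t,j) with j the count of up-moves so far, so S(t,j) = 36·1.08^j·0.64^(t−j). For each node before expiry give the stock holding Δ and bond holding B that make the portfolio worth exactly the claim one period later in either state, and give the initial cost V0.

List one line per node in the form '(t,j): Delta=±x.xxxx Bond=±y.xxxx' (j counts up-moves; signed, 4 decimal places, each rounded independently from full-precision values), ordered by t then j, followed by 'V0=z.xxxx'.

(0,0): Delta=1.0769 Bond=-2.8480
(1,0): Delta=2.3872 Bond=-33.2080
(1,1): Delta=1.0399 Bond=-1.5813
(2,0): Delta=0.0000 Bond=0.0000
(2,1): Delta=2.4545 Bond=-36.8766
(2,2): Delta=1.0000 Bond=0.0000
V0=35.9201

The replicating-portfolio and risk-neutral prices coincide; use p* = (1.06−0.64)/(1.08−0.64) = 0.9545 for the latter.
Terminal values V(3,·): V(3,0)=0.0000, V(3,1)=0.0000, V(3,2)=26.8739, V(3,3)=45.3496
Node (2,0) S=14.7456: V=(p*·0.0000+(1−p*)·0.0000)/1.06=0.0000; Δ=(0.0000−0.0000)/(15.9252−9.4372)=0.0000; B=V−Δ·S=0.0000
Node (2,1) S=24.8832: V=(p*·26.8739+(1−p*)·0.0000)/1.06=24.2003; Δ=(26.8739−0.0000)/(26.8739−15.9252)=2.4545; B=V−Δ·S=-36.8766
Node (2,2) S=41.9904: V=(p*·45.3496+(1−p*)·26.8739)/1.06=41.9904; Δ=(45.3496−26.8739)/(45.3496−26.8739)=1.0000; B=V−Δ·S=0.0000
Node (1,0) S=23.0400: V=(p*·24.2003+(1−p*)·0.0000)/1.06=21.7927; Δ=(24.2003−0.0000)/(24.8832−14.7456)=2.3872; B=V−Δ·S=-33.2080
Node (1,1) S=38.8800: V=(p*·41.9904+(1−p*)·24.2003)/1.06=38.8507; Δ=(41.9904−24.2003)/(41.9904−24.8832)=1.0399; B=V−Δ·S=-1.5813
Node (0,0) S=36.0000: V=(p*·38.8507+(1−p*)·21.7927)/1.06=35.9201; Δ=(38.8507−21.7927)/(38.8800−23.0400)=1.0769; B=V−Δ·S=-2.8480
The time-0 hedge costs 35.9201, which is the no-arbitrage price.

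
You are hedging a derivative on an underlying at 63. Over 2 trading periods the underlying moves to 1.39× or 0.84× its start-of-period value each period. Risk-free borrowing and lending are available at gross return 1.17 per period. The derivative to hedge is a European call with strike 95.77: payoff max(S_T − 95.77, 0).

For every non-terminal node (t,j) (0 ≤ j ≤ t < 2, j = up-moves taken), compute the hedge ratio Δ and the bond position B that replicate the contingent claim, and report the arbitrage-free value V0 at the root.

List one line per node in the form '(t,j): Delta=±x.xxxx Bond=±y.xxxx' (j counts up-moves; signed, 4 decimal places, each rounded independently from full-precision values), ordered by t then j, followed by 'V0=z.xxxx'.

(0,0): Delta=0.3841 Bond=-17.3729
(1,0): Delta=0.0000 Bond=0.0000
(1,1): Delta=0.5388 Bond=-33.8771
V0=6.8251

Under the risk-neutral measure, an up-move has probability p* = (R−d)/(u−d) = 0.6000 and values discount at R = 1.17.
Payoff layer (t=2): V(2,0)=0.0000, V(2,1)=0.0000, V(2,2)=25.9523
(1,0): S=52.9200. Δ = (V_up−V_dn)/(S_up−S_dn) = (0.0000−0.0000)/(73.5588−44.4528) = 0.0000. V = [p*·0.0000 + (1−p*)·0.0000]/1.17 = 0.0000. B = V − Δ·S = 0.0000.
(1,1): S=87.5700. Δ = (V_up−V_dn)/(S_up−S_dn) = (25.9523−0.0000)/(121.7223−73.5588) = 0.5388. V = [p*·25.9523 + (1−p*)·0.0000]/1.17 = 13.3089. B = V − Δ·S = -33.8771.
(0,0): S=63.0000. Δ = (V_up−V_dn)/(S_up−S_dn) = (13.3089−0.0000)/(87.5700−52.9200) = 0.3841. V = [p*·13.3089 + (1−p*)·0.0000]/1.17 = 6.8251. B = V − Δ·S = -17.3729.
Each (Δ,B) replicates both successor values, so the strategy is self-financing and V0 is arbitrage-free.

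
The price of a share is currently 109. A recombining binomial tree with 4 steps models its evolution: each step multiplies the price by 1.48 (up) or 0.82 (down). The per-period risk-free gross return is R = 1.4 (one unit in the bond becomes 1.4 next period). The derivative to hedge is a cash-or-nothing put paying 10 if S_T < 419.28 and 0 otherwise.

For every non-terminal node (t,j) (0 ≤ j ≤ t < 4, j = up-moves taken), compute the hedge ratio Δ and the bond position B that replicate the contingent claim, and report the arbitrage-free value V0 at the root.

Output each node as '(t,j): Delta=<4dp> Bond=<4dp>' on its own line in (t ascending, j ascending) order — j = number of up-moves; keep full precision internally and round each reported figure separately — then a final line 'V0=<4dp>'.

Since d<R<u, set p* = (R−d)/(u−d) = 0.8788; price each node as the discounted p*-expectation of its children.
At expiry t=4: V(4,0)=10.0000, V(4,1)=10.0000, V(4,2)=10.0000, V(4,3)=10.0000, V(4,4)=0.0000
  t=3,j=0: stock 60.0991 → up 88.9467 (V=10.0000), down 49.2813 (V=10.0000). Price 7.1429; hedge Δ=0.0000, bond B=7.1429.
  t=3,j=1: stock 108.4716 → up 160.5379 (V=10.0000), down 88.9467 (V=10.0000). Price 7.1429; hedge Δ=0.0000, bond B=7.1429.
  t=3,j=2: stock 195.7780 → up 289.7514 (V=10.0000), down 160.5379 (V=10.0000). Price 7.1429; hedge Δ=0.0000, bond B=7.1429.
  t=3,j=3: stock 353.3553 → up 522.9659 (V=0.0000), down 289.7514 (V=10.0000). Price 0.8658; hedge Δ=-0.0429, bond B=16.0173.
  t=2,j=0: stock 73.2916 → up 108.4716 (V=7.1429), down 60.0991 (V=7.1429). Price 5.1020; hedge Δ=0.0000, bond B=5.1020.
  t=2,j=1: stock 132.2824 → up 195.7780 (V=7.1429), down 108.4716 (V=7.1429). Price 5.1020; hedge Δ=0.0000, bond B=5.1020.
  t=2,j=2: stock 238.7536 → up 353.3553 (V=0.8658), down 195.7780 (V=7.1429). Price 1.1619; hedge Δ=-0.0398, bond B=10.6726.
  t=1,j=0: stock 89.3800 → up 132.2824 (V=5.1020), down 73.2916 (V=5.1020). Price 3.6443; hedge Δ=0.0000, bond B=3.6443.
  t=1,j=1: stock 161.3200 → up 238.7536 (V=1.1619), down 132.2824 (V=5.1020). Price 1.1711; hedge Δ=-0.0370, bond B=7.1410.
  t=0,j=0: stock 109.0000 → up 161.3200 (V=1.1711), down 89.3800 (V=3.6443). Price 1.0506; hedge Δ=-0.0344, bond B=4.7980.
Each (Δ,B) replicates both successor values, so the strategy is self-financing and V0 is arbitrage-free.

(0,0): Delta=-0.0344 Bond=4.7980
(1,0): Delta=0.0000 Bond=3.6443
(1,1): Delta=-0.0370 Bond=7.1410
(2,0): Delta=0.0000 Bond=5.1020
(2,1): Delta=0.0000 Bond=5.1020
(2,2): Delta=-0.0398 Bond=10.6726
(3,0): Delta=0.0000 Bond=7.1429
(3,1): Delta=0.0000 Bond=7.1429
(3,2): Delta=0.0000 Bond=7.1429
(3,3): Delta=-0.0429 Bond=16.0173
V0=1.0506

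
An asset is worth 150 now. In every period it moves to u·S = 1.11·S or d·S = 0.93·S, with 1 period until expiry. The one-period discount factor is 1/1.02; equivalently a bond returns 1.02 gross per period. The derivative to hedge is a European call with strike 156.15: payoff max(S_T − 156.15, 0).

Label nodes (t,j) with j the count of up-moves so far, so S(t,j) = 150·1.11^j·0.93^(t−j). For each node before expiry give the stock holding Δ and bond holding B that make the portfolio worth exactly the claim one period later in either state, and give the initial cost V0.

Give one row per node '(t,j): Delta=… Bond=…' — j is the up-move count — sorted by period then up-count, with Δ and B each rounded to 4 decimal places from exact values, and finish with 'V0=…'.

Since d<R<u, set p* = (R−d)/(u−d) = 0.5000; price each node as the discounted p*-expectation of its children.
At expiry t=1: V(1,0)=0.0000, V(1,1)=10.3500
(0,0): S=150.0000. Δ = (V_up−V_dn)/(S_up−S_dn) = (10.3500−0.0000)/(166.5000−139.5000) = 0.3833. V = [p*·10.3500 + (1−p*)·0.0000]/1.02 = 5.0735. B = V − Δ·S = -52.4265.
Each (Δ,B) replicates both successor values, so the strategy is self-financing and V0 is arbitrage-free.

(0,0): Delta=0.3833 Bond=-52.4265
V0=5.0735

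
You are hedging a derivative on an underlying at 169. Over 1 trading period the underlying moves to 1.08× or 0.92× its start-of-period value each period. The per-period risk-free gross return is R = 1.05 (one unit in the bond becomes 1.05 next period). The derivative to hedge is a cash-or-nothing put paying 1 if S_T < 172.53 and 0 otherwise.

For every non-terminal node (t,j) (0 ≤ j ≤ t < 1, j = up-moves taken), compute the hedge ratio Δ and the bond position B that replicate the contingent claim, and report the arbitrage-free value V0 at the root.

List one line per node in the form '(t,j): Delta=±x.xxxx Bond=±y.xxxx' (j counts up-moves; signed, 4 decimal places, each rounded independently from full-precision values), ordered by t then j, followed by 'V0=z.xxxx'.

The replicating-portfolio and risk-neutral prices coincide; use p* = (1.05−0.92)/(1.08−0.92) = 0.8125 for the latter.
At expiry t=1: V(1,0)=1.0000, V(1,1)=0.0000
Node (0,0) S=169.0000: V=(p*·0.0000+(1−p*)·1.0000)/1.05=0.1786; Δ=(0.0000−1.0000)/(182.5200−155.4800)=-0.0370; B=V−Δ·S=6.4286
The time-0 hedge costs 0.1786, which is the no-arbitrage price.

(0,0): Delta=-0.0370 Bond=6.4286
V0=0.1786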